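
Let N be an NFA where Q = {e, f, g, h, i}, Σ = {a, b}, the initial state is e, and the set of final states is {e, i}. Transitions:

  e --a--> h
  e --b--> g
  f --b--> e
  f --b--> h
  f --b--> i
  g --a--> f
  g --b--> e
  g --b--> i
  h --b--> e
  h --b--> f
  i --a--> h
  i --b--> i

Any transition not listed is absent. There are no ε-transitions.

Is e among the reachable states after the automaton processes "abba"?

Start in {e}.
Read 'a': e→{h}; now {h}.
Read 'b': h→{e, f}; now {e, f}.
Read 'b': e→{g}, f→{e, h, i}; now {e, g, h, i}.
Read 'a': e→{h}, g→{f}, h→∅, i→{h}; now {f, h}.
State e is not in {f, h}.

No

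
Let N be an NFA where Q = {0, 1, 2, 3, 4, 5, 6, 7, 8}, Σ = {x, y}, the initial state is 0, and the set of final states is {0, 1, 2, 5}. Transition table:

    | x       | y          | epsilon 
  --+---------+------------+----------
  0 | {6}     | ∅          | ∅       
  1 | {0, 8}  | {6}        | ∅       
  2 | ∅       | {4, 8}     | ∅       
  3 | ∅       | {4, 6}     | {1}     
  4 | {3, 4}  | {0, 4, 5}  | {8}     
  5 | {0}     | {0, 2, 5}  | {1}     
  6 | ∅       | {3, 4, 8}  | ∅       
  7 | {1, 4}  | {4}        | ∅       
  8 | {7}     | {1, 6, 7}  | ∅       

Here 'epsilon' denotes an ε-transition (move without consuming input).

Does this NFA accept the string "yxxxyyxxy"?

Start in {0}.
Read 'y': 0→∅; now ∅.
The set is empty and remains empty for the remaining 8 symbols.
The final set ∅ contains no accepting state.

No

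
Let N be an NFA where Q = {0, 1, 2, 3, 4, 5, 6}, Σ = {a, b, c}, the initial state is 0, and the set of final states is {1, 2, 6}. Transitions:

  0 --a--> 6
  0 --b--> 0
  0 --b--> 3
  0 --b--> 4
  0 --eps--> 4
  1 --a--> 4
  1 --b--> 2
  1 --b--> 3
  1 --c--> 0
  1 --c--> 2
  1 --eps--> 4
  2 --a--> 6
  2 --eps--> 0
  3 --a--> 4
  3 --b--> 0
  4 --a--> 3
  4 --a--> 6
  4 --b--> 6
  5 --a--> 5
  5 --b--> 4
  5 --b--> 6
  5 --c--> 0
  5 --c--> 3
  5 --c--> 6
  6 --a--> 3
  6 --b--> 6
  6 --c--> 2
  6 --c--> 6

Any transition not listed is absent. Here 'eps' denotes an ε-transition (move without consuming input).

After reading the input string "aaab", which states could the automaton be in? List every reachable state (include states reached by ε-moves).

{0, 4, 6}

Start: ε-closure({0}) = {0, 4}.
Read 'a': 0→{6}, 4→{3, 6}; now {3, 6}.
Read 'a': 3→{4}, 6→{3}; now {3, 4}.
Read 'a': 3→{4}, 4→{3, 6}; now {3, 4, 6}.
Read 'b': 3→{0}, 4→{6}, 6→{6}; union {0, 6}; ε-closure = {0, 4, 6}.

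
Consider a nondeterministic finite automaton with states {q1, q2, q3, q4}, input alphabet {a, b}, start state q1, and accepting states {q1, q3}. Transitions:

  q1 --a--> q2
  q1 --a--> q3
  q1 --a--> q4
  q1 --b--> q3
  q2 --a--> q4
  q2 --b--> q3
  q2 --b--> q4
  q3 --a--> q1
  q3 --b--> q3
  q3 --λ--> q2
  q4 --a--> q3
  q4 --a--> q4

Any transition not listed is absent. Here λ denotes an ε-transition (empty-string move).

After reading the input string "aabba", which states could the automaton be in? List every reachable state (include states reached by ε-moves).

Start in {q1}.
Read 'a': q1→{q2, q3, q4}; now {q2, q3, q4}.
Read 'a': q2→{q4}, q3→{q1}, q4→{q3, q4}; union {q1, q3, q4}; ε-closure = {q1, q2, q3, q4}.
Read 'b': q1→{q3}, q2→{q3, q4}, q3→{q3}, q4→∅; union {q3, q4}; ε-closure = {q2, q3, q4}.
Read 'b': q2→{q3, q4}, q3→{q3}, q4→∅; union {q3, q4}; ε-closure = {q2, q3, q4}.
Read 'a': q2→{q4}, q3→{q1}, q4→{q3, q4}; union {q1, q3, q4}; ε-closure = {q1, q2, q3, q4}.

{q1, q2, q3, q4}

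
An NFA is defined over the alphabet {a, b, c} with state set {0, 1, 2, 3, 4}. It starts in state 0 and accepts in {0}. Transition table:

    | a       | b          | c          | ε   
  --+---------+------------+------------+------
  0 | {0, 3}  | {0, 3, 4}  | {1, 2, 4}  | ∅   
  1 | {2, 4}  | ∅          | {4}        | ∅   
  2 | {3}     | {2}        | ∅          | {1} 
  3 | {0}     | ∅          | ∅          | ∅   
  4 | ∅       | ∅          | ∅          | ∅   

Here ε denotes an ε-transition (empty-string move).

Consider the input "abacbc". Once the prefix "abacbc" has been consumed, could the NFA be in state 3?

No

Start in {0}.
Read 'a': {0} → {0, 3}.
Read 'b': {0, 3} → {0, 3, 4}.
Read 'a': {0, 3, 4} → {0, 3}.
Read 'c': {0, 3} → {1, 2, 4}.
Read 'b': {1, 2, 4} → {1, 2}.
Read 'c': {1, 2} → {4}.
State 3 is not in {4}.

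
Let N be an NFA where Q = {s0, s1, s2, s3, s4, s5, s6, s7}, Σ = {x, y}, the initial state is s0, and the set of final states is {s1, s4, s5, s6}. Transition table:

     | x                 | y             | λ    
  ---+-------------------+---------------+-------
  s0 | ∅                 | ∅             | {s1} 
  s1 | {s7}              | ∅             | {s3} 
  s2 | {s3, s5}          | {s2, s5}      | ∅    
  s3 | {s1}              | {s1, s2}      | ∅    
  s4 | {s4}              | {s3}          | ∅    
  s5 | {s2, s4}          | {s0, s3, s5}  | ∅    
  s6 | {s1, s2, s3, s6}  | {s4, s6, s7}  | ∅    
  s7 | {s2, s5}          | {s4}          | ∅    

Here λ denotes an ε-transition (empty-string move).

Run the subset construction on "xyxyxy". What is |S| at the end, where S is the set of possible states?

Start: ε-closure({s0}) = {s0, s1, s3}.
Read 'x': s0→∅, s1→{s7}, s3→{s1}; union {s1, s7}; ε-closure = {s1, s3, s7}.
Read 'y': s1→∅, s3→{s1, s2}, s7→{s4}; union {s1, s2, s4}; ε-closure = {s1, s2, s3, s4}.
Read 'x': s1→{s7}, s2→{s3, s5}, s3→{s1}, s4→{s4}; now {s1, s3, s4, s5, s7}.
Read 'y': s1→∅, s3→{s1, s2}, s4→{s3}, s5→{s0, s3, s5}, s7→{s4}; now {s0, s1, s2, s3, s4, s5}.
Read 'x': s0→∅, s1→{s7}, s2→{s3, s5}, s3→{s1}, s4→{s4}, s5→{s2, s4}; now {s1, s2, s3, s4, s5, s7}.
Read 'y': s1→∅, s2→{s2, s5}, s3→{s1, s2}, s4→{s3}, s5→{s0, s3, s5}, s7→{s4}; now {s0, s1, s2, s3, s4, s5}.
That set has 6 states.

6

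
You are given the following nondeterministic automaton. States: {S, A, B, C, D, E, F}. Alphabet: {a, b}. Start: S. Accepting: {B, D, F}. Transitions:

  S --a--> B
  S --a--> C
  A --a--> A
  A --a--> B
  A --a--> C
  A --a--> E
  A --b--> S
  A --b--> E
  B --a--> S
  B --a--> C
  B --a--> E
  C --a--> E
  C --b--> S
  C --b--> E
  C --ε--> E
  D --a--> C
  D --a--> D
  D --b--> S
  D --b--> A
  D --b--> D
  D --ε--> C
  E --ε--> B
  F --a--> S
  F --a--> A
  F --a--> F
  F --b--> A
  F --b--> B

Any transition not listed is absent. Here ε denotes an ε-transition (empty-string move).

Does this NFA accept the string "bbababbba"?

Start in {S}.
Read 'b': {S} → ∅.
The set is empty and remains empty for the remaining 8 symbols.
The final set ∅ contains no accepting state.

No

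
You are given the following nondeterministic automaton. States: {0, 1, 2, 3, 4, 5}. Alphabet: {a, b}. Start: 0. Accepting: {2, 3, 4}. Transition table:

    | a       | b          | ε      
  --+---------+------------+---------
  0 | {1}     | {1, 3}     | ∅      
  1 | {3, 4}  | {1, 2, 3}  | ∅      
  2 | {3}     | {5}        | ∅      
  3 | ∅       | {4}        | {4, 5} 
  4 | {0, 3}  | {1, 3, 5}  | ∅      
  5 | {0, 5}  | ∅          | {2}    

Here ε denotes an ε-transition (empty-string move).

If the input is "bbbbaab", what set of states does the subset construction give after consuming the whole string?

{1, 2, 3, 4, 5}

Start in {0}.
Read 'b': 0→{1, 3}; union {1, 3}; ε-closure = {1, 2, 3, 4, 5}.
Read 'b': 1→{1, 2, 3}, 2→{5}, 3→{4}, 4→{1, 3, 5}, 5→∅; now {1, 2, 3, 4, 5}.
Read 'b': 1→{1, 2, 3}, 2→{5}, 3→{4}, 4→{1, 3, 5}, 5→∅; now {1, 2, 3, 4, 5}.
Read 'b': 1→{1, 2, 3}, 2→{5}, 3→{4}, 4→{1, 3, 5}, 5→∅; now {1, 2, 3, 4, 5}.
Read 'a': 1→{3, 4}, 2→{3}, 3→∅, 4→{0, 3}, 5→{0, 5}; union {0, 3, 4, 5}; ε-closure = {0, 2, 3, 4, 5}.
Read 'a': 0→{1}, 2→{3}, 3→∅, 4→{0, 3}, 5→{0, 5}; union {0, 1, 3, 5}; ε-closure = {0, 1, 2, 3, 4, 5}.
Read 'b': 0→{1, 3}, 1→{1, 2, 3}, 2→{5}, 3→{4}, 4→{1, 3, 5}, 5→∅; now {1, 2, 3, 4, 5}.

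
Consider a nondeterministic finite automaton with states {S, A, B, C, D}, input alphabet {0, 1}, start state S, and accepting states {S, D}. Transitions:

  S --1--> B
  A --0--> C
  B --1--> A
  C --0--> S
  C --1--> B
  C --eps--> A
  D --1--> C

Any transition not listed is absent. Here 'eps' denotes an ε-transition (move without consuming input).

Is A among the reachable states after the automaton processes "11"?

Yes

Start in {S}.
Read '1': {S} → {B}.
Read '1': {B} → {A}.
State A is in {A}.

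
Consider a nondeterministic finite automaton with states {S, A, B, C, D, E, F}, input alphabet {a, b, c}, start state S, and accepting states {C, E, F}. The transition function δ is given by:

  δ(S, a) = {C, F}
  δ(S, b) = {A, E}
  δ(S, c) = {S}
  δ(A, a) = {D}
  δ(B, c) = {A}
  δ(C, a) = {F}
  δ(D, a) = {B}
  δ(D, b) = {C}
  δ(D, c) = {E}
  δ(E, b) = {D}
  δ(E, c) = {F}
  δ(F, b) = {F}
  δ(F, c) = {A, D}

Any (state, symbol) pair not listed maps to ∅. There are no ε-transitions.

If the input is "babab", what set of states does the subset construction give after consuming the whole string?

{F}

Start in {S}.
Read 'b': S→{A, E}; now {A, E}.
Read 'a': A→{D}, E→∅; now {D}.
Read 'b': D→{C}; now {C}.
Read 'a': C→{F}; now {F}.
Read 'b': F→{F}; now {F}.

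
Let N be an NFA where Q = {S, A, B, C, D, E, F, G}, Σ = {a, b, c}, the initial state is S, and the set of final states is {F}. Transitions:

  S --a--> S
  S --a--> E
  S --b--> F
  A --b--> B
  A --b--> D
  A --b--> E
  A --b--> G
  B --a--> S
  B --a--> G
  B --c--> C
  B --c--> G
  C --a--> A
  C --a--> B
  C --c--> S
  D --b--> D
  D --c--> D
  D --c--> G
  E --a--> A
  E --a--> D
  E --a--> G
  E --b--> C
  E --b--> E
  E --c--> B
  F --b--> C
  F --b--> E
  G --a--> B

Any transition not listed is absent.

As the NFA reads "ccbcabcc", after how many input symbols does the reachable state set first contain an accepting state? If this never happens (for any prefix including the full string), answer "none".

Start in {S}.
Read 'c': S→∅; now ∅.
The set is empty and remains empty for the remaining 7 symbols.
No reachable set along the way intersects F.

none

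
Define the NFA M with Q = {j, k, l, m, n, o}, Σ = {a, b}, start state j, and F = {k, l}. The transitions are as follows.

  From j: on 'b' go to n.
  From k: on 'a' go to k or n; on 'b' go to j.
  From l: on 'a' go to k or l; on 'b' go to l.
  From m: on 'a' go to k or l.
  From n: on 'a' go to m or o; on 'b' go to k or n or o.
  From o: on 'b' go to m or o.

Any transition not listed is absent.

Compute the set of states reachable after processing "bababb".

Start in {j}.
Read 'b': {j} → {n}.
Read 'a': {n} → {m, o}.
Read 'b': {m, o} → {m, o}.
Read 'a': {m, o} → {k, l}.
Read 'b': {k, l} → {j, l}.
Read 'b': {j, l} → {l, n}.

{l, n}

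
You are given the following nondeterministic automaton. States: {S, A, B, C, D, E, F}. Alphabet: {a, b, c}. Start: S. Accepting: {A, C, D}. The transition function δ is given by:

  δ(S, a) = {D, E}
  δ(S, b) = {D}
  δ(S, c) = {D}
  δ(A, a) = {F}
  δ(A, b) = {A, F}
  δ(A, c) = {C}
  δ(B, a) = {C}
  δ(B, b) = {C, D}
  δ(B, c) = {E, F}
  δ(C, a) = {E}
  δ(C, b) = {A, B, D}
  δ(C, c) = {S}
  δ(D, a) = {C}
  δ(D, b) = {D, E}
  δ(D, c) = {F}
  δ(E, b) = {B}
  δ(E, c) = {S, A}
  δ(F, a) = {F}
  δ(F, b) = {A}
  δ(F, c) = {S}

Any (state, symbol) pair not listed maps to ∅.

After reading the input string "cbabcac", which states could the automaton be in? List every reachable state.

{S, A}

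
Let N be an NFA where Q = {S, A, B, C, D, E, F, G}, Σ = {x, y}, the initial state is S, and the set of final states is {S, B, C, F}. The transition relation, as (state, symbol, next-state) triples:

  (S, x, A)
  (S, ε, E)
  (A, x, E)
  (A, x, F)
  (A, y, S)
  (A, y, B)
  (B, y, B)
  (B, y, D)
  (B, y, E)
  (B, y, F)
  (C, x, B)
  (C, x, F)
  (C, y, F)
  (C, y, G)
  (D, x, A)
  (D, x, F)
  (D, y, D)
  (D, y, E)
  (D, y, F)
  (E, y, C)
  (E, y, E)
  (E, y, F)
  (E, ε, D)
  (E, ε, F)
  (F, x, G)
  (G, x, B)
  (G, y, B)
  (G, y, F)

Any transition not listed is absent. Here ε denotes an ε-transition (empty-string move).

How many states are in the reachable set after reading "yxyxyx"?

Start: ε-closure({S}) = {S, D, E, F}.
Read 'y': S→∅, D→{D, E, F}, E→{C, E, F}, F→∅; now {C, D, E, F}.
Read 'x': C→{B, F}, D→{A, F}, E→∅, F→{G}; now {A, B, F, G}.
Read 'y': A→{S, B}, B→{B, D, E, F}, F→∅, G→{B, F}; now {S, B, D, E, F}.
Read 'x': S→{A}, B→∅, D→{A, F}, E→∅, F→{G}; now {A, F, G}.
Read 'y': A→{S, B}, F→∅, G→{B, F}; union {S, B, F}; ε-closure = {S, B, D, E, F}.
Read 'x': S→{A}, B→∅, D→{A, F}, E→∅, F→{G}; now {A, F, G}.
That set has 3 states.

3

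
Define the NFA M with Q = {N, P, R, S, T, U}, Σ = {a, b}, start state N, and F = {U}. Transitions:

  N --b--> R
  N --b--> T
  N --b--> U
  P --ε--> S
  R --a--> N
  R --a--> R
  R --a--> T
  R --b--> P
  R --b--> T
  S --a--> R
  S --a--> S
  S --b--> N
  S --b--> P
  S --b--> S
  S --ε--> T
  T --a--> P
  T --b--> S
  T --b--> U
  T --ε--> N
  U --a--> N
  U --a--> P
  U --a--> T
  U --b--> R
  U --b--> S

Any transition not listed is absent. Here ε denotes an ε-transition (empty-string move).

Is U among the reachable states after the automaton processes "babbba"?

Start in {N}.
Read 'b': N→{R, T, U}; union {R, T, U}; ε-closure = {N, R, T, U}.
Read 'a': N→∅, R→{N, R, T}, T→{P}, U→{N, P, T}; union {N, P, R, T}; ε-closure = {N, P, R, S, T}.
Read 'b': N→{R, T, U}, P→∅, R→{P, T}, S→{N, P, S}, T→{S, U}; now {N, P, R, S, T, U}.
Read 'b': N→{R, T, U}, P→∅, R→{P, T}, S→{N, P, S}, T→{S, U}, U→{R, S}; now {N, P, R, S, T, U}.
Read 'b': N→{R, T, U}, P→∅, R→{P, T}, S→{N, P, S}, T→{S, U}, U→{R, S}; now {N, P, R, S, T, U}.
Read 'a': N→∅, P→∅, R→{N, R, T}, S→{R, S}, T→{P}, U→{N, P, T}; now {N, P, R, S, T}.
State U is not in {N, P, R, S, T}.

No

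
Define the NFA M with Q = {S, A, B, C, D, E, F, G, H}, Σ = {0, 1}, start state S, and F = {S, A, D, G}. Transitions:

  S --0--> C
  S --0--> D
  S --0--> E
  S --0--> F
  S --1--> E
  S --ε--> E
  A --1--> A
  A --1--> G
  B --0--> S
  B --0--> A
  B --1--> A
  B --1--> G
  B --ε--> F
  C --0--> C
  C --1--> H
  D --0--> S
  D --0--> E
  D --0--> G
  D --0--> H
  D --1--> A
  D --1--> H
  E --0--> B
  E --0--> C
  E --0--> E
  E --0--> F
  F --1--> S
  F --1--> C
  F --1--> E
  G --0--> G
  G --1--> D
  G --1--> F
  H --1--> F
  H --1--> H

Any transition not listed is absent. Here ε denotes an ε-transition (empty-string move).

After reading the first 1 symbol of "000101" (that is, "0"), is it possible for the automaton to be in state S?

Start: ε-closure({S}) = {S, E}.
Read '0': {S, E} → {B, C, D, E, F}.
State S is not in {B, C, D, E, F}.

No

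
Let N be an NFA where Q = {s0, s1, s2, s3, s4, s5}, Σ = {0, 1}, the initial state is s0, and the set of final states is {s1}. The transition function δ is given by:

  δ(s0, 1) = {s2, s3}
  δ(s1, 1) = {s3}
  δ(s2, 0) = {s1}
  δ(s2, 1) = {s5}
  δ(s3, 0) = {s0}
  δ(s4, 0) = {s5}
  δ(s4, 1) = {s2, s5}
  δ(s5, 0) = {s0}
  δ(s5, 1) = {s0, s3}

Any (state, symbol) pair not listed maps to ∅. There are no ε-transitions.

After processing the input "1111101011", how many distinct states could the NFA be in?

1

Start in {s0}.
Read '1': s0→{s2, s3}; now {s2, s3}.
Read '1': s2→{s5}, s3→∅; now {s5}.
Read '1': s5→{s0, s3}; now {s0, s3}.
Read '1': s0→{s2, s3}, s3→∅; now {s2, s3}.
Read '1': s2→{s5}, s3→∅; now {s5}.
Read '0': s5→{s0}; now {s0}.
Read '1': s0→{s2, s3}; now {s2, s3}.
Read '0': s2→{s1}, s3→{s0}; now {s0, s1}.
Read '1': s0→{s2, s3}, s1→{s3}; now {s2, s3}.
Read '1': s2→{s5}, s3→∅; now {s5}.
That set has 1 state.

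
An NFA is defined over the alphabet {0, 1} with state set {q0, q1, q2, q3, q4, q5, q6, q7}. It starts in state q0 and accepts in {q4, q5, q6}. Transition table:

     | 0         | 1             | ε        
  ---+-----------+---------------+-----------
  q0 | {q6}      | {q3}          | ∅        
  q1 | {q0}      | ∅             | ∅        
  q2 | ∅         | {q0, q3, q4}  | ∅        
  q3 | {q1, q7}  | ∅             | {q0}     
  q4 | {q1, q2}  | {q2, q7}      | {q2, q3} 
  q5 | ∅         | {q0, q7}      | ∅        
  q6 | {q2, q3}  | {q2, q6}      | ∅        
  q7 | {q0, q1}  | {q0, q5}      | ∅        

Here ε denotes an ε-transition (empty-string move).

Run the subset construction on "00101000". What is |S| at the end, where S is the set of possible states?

6

Start in {q0}.
Read '0': q0→{q6}; now {q6}.
Read '0': q6→{q2, q3}; union {q2, q3}; ε-closure = {q0, q2, q3}.
Read '1': q0→{q3}, q2→{q0, q3, q4}, q3→∅; union {q0, q3, q4}; ε-closure = {q0, q2, q3, q4}.
Read '0': q0→{q6}, q2→∅, q3→{q1, q7}, q4→{q1, q2}; now {q1, q2, q6, q7}.
Read '1': q1→∅, q2→{q0, q3, q4}, q6→{q2, q6}, q7→{q0, q5}; now {q0, q2, q3, q4, q5, q6}.
Read '0': q0→{q6}, q2→∅, q3→{q1, q7}, q4→{q1, q2}, q5→∅, q6→{q2, q3}; union {q1, q2, q3, q6, q7}; ε-closure = {q0, q1, q2, q3, q6, q7}.
Read '0': q0→{q6}, q1→{q0}, q2→∅, q3→{q1, q7}, q6→{q2, q3}, q7→{q0, q1}; now {q0, q1, q2, q3, q6, q7}.
Read '0': q0→{q6}, q1→{q0}, q2→∅, q3→{q1, q7}, q6→{q2, q3}, q7→{q0, q1}; now {q0, q1, q2, q3, q6, q7}.
That set has 6 states.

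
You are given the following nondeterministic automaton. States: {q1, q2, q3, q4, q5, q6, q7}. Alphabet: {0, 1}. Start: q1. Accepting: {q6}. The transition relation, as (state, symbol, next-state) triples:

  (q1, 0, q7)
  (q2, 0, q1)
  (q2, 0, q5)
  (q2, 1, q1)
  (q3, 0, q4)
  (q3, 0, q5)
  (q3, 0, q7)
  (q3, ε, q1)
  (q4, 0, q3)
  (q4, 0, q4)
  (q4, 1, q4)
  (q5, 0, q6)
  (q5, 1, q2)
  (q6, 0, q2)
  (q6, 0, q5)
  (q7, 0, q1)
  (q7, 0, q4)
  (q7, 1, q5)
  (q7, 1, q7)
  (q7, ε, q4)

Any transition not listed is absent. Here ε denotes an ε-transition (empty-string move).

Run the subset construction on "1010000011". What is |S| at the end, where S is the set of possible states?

0

Start in {q1}.
Read '1': {q1} → ∅.
The set is empty and remains empty for the remaining 9 symbols.
That set has 0 states.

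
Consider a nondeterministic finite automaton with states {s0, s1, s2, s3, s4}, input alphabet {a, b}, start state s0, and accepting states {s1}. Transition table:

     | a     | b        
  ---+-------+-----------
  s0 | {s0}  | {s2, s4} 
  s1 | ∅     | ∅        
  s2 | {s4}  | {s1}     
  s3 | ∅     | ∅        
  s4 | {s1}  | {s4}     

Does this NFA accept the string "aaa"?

Start in {s0}.
Read 'a': s0→{s0}; now {s0}.
Read 'a': s0→{s0}; now {s0}.
Read 'a': s0→{s0}; now {s0}.
The final set {s0} contains no accepting state.

No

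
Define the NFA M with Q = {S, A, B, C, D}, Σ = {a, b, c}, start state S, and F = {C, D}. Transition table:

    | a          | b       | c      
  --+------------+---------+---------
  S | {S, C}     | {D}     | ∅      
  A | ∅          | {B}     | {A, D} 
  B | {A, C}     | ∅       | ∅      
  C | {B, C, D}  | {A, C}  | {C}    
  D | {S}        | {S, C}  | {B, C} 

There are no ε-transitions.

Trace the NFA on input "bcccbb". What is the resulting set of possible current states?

Start in {S}.
Read 'b': S→{D}; now {D}.
Read 'c': D→{B, C}; now {B, C}.
Read 'c': B→∅, C→{C}; now {C}.
Read 'c': C→{C}; now {C}.
Read 'b': C→{A, C}; now {A, C}.
Read 'b': A→{B}, C→{A, C}; now {A, B, C}.

{A, B, C}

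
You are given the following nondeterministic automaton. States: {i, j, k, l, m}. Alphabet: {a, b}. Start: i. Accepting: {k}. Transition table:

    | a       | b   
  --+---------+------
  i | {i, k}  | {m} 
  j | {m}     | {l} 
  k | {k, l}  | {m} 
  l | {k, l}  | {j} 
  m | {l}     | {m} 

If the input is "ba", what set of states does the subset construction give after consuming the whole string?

{l}

Start in {i}.
Read 'b': i→{m}; now {m}.
Read 'a': m→{l}; now {l}.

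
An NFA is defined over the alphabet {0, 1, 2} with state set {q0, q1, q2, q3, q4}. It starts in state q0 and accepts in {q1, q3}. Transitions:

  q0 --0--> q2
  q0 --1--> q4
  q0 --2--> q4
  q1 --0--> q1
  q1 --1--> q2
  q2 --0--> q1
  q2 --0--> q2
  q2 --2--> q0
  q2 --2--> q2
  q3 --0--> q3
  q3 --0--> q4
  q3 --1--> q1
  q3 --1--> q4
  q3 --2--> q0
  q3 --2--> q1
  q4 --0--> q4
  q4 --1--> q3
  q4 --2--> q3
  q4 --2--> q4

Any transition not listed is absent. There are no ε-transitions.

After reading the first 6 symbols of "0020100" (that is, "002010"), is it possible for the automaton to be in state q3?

Start in {q0}.
Read '0': {q0} → {q2}.
Read '0': {q2} → {q1, q2}.
Read '2': {q1, q2} → {q0, q2}.
Read '0': {q0, q2} → {q1, q2}.
Read '1': {q1, q2} → {q2}.
Read '0': {q2} → {q1, q2}.
State q3 is not in {q1, q2}.

No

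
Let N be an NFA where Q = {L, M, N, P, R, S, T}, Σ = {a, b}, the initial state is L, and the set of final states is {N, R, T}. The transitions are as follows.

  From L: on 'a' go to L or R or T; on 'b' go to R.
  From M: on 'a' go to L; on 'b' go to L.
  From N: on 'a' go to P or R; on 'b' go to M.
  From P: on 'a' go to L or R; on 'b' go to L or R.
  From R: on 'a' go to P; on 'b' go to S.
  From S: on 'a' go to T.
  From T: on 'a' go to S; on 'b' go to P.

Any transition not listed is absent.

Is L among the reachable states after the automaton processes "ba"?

No

Start in {L}.
Read 'b': {L} → {R}.
Read 'a': {R} → {P}.
State L is not in {P}.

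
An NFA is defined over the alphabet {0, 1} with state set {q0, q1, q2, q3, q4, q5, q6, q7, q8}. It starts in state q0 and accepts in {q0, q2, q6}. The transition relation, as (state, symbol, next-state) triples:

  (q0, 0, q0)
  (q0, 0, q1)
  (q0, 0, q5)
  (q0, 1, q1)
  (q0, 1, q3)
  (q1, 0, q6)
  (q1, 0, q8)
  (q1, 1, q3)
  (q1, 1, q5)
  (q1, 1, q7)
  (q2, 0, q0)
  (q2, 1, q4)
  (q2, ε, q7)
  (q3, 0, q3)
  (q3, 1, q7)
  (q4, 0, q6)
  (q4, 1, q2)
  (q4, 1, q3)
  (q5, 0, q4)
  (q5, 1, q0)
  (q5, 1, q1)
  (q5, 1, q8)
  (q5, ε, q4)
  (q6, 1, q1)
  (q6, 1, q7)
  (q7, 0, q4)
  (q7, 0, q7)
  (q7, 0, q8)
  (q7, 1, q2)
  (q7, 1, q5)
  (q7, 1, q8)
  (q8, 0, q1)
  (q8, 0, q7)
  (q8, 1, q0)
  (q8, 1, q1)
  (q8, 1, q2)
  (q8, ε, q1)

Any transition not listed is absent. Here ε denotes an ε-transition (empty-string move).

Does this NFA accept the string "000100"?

Start in {q0}.
Read '0': q0→{q0, q1, q5}; union {q0, q1, q5}; ε-closure = {q0, q1, q4, q5}.
Read '0': q0→{q0, q1, q5}, q1→{q6, q8}, q4→{q6}, q5→{q4}; now {q0, q1, q4, q5, q6, q8}.
Read '0': q0→{q0, q1, q5}, q1→{q6, q8}, q4→{q6}, q5→{q4}, q6→∅, q8→{q1, q7}; now {q0, q1, q4, q5, q6, q7, q8}.
Read '1': q0→{q1, q3}, q1→{q3, q5, q7}, q4→{q2, q3}, q5→{q0, q1, q8}, q6→{q1, q7}, q7→{q2, q5, q8}, q8→{q0, q1, q2}; union {q0, q1, q2, q3, q5, q7, q8}; ε-closure = {q0, q1, q2, q3, q4, q5, q7, q8}.
Read '0': q0→{q0, q1, q5}, q1→{q6, q8}, q2→{q0}, q3→{q3}, q4→{q6}, q5→{q4}, q7→{q4, q7, q8}, q8→{q1, q7}; now {q0, q1, q3, q4, q5, q6, q7, q8}.
Read '0': q0→{q0, q1, q5}, q1→{q6, q8}, q3→{q3}, q4→{q6}, q5→{q4}, q6→∅, q7→{q4, q7, q8}, q8→{q1, q7}; now {q0, q1, q3, q4, q5, q6, q7, q8}.
The final set {q0, q1, q3, q4, q5, q6, q7, q8} contains the accepting states q0, q6.

Yes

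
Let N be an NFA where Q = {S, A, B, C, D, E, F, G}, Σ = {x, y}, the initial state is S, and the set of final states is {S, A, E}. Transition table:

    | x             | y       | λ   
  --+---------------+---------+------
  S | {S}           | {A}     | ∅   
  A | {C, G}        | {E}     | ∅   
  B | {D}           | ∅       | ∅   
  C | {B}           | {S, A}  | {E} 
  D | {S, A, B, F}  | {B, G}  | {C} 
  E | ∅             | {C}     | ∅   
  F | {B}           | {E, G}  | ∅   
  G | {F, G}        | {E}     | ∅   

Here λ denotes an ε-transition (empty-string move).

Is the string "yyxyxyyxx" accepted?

No

Start in {S}.
Read 'y': {S} → {A}.
Read 'y': {A} → {E}.
Read 'x': {E} → ∅.
The set is empty and remains empty for the remaining 6 symbols.
The final set ∅ contains no accepting state.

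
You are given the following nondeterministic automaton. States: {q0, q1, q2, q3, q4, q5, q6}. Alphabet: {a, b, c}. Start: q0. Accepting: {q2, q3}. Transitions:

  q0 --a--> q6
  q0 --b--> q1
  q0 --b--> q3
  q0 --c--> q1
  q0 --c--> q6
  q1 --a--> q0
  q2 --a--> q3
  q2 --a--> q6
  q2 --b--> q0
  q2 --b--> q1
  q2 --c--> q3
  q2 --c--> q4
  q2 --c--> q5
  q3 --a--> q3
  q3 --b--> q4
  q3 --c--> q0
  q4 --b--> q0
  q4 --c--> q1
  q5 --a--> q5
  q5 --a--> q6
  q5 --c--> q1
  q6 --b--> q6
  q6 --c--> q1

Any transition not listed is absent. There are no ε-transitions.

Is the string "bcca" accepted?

No

Start in {q0}.
Read 'b': q0→{q1, q3}; now {q1, q3}.
Read 'c': q1→∅, q3→{q0}; now {q0}.
Read 'c': q0→{q1, q6}; now {q1, q6}.
Read 'a': q1→{q0}, q6→∅; now {q0}.
The final set {q0} contains no accepting state.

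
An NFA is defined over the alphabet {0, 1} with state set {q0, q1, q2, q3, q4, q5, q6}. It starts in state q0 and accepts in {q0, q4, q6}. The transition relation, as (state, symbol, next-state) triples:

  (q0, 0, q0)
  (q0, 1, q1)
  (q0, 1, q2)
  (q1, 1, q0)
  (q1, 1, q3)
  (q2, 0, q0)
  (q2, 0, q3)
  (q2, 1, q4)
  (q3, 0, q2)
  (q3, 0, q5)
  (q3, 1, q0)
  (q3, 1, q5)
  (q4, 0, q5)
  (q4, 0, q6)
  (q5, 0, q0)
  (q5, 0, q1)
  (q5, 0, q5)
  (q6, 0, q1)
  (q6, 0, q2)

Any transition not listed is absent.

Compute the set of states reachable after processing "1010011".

{q0, q1, q2, q3, q4, q5}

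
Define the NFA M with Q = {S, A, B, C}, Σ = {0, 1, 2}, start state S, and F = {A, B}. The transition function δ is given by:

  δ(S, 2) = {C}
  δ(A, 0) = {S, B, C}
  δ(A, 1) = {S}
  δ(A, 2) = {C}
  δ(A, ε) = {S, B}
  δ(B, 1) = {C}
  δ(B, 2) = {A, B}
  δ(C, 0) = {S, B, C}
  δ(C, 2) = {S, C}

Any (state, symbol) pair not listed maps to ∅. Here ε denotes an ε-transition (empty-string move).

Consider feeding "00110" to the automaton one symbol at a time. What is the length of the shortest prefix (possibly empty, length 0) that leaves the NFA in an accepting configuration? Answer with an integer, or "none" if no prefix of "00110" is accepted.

Start in {S}.
Read '0': {S} → ∅.
The set is empty and remains empty for the remaining 4 symbols.
No reachable set along the way intersects F.

none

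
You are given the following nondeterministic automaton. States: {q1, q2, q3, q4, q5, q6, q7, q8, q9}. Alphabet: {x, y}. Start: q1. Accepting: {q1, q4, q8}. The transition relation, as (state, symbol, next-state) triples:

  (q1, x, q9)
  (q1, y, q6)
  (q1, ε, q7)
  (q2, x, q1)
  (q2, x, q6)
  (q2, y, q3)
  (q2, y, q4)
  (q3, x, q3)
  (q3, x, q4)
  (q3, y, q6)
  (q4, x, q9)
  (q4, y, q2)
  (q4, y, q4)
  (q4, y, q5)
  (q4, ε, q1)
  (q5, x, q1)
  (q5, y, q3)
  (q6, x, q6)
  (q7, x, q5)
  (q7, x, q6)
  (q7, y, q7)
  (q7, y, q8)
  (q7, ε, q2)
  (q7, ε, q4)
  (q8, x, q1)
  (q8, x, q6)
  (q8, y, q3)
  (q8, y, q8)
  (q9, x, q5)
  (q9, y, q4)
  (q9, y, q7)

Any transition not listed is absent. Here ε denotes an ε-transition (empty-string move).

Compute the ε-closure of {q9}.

Begin with {q9}.
No ε-moves leave this set, so the closure equals the set itself.

{q9}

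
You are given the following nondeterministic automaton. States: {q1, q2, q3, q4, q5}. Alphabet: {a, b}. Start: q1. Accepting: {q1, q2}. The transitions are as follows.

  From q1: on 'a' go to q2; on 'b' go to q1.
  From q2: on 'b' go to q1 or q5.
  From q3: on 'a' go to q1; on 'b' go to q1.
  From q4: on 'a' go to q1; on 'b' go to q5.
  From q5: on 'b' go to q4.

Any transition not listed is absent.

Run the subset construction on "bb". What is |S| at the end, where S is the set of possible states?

Start in {q1}.
Read 'b': q1→{q1}; now {q1}.
Read 'b': q1→{q1}; now {q1}.
That set has 1 state.

1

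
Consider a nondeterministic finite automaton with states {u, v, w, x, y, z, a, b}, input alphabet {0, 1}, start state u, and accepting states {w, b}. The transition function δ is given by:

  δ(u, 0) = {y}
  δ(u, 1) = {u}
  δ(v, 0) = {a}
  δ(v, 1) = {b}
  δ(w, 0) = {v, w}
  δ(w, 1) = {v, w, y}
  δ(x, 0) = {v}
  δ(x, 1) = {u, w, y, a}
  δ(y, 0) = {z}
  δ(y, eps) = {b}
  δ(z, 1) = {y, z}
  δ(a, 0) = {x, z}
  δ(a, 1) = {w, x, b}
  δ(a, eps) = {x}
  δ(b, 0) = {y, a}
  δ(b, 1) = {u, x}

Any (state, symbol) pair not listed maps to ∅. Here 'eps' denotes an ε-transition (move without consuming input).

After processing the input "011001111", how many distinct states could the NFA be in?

8

Start in {u}.
Read '0': u→{y}; union {y}; ε-closure = {y, b}.
Read '1': y→∅, b→{u, x}; now {u, x}.
Read '1': u→{u}, x→{u, w, y, a}; union {u, w, y, a}; ε-closure = {u, w, x, y, a, b}.
Read '0': u→{y}, w→{v, w}, x→{v}, y→{z}, a→{x, z}, b→{y, a}; union {v, w, x, y, z, a}; ε-closure = {v, w, x, y, z, a, b}.
Read '0': v→{a}, w→{v, w}, x→{v}, y→{z}, z→∅, a→{x, z}, b→{y, a}; union {v, w, x, y, z, a}; ε-closure = {v, w, x, y, z, a, b}.
Read '1': v→{b}, w→{v, w, y}, x→{u, w, y, a}, y→∅, z→{y, z}, a→{w, x, b}, b→{u, x}; now {u, v, w, x, y, z, a, b}.
Read '1': u→{u}, v→{b}, w→{v, w, y}, x→{u, w, y, a}, y→∅, z→{y, z}, a→{w, x, b}, b→{u, x}; now {u, v, w, x, y, z, a, b}.
Read '1': u→{u}, v→{b}, w→{v, w, y}, x→{u, w, y, a}, y→∅, z→{y, z}, a→{w, x, b}, b→{u, x}; now {u, v, w, x, y, z, a, b}.
Read '1': u→{u}, v→{b}, w→{v, w, y}, x→{u, w, y, a}, y→∅, z→{y, z}, a→{w, x, b}, b→{u, x}; now {u, v, w, x, y, z, a, b}.
That set has 8 states.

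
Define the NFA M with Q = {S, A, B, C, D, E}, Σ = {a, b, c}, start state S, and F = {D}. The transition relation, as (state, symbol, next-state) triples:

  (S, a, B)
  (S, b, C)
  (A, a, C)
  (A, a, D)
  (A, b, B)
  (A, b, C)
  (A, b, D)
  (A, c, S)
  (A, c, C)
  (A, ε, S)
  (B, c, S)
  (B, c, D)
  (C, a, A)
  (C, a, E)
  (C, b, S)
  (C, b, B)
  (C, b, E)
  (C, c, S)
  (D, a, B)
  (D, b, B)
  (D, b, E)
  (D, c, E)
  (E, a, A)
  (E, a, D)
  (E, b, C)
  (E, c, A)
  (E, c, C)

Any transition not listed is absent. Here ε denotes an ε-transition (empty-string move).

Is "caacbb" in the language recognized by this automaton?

No

Start in {S}.
Read 'c': S→∅; now ∅.
The set is empty and remains empty for the remaining 5 symbols.
The final set ∅ contains no accepting state.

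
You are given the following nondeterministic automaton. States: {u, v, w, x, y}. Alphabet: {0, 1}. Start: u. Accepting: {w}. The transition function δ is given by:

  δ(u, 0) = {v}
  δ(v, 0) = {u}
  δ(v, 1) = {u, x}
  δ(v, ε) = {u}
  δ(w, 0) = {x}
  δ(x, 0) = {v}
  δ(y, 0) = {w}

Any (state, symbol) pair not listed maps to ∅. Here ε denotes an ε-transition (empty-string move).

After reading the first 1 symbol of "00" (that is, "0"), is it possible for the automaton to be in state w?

Start in {u}.
Read '0': {u} → {u, v}.
State w is not in {u, v}.

No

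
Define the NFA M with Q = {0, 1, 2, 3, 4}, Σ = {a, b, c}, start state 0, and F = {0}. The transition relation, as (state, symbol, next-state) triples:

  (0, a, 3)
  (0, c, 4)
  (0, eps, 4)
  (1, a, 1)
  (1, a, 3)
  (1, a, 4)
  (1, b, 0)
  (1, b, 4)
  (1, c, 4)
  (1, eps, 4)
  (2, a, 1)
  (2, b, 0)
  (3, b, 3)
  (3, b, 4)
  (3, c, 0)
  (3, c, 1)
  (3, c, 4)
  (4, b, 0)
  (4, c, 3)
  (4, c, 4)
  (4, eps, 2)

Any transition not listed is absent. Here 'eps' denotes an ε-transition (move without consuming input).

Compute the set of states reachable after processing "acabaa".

{1, 2, 3, 4}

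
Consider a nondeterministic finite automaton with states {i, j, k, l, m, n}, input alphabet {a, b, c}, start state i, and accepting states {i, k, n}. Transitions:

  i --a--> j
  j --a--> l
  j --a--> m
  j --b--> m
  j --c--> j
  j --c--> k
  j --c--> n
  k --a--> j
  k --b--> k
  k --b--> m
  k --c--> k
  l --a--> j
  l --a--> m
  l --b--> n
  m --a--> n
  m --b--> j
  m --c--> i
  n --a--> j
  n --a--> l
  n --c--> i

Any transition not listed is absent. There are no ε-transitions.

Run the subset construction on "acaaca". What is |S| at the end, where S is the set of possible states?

3

Start in {i}.
Read 'a': i→{j}; now {j}.
Read 'c': j→{j, k, n}; now {j, k, n}.
Read 'a': j→{l, m}, k→{j}, n→{j, l}; now {j, l, m}.
Read 'a': j→{l, m}, l→{j, m}, m→{n}; now {j, l, m, n}.
Read 'c': j→{j, k, n}, l→∅, m→{i}, n→{i}; now {i, j, k, n}.
Read 'a': i→{j}, j→{l, m}, k→{j}, n→{j, l}; now {j, l, m}.
That set has 3 states.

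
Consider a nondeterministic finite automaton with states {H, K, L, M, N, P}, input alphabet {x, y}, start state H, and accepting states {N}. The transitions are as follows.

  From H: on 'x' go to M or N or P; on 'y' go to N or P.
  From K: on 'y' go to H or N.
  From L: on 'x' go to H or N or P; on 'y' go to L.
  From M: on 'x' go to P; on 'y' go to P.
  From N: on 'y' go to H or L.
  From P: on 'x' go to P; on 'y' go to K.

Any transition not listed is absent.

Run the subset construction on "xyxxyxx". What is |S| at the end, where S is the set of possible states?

Start in {H}.
Read 'x': {H} → {M, N, P}.
Read 'y': {M, N, P} → {H, K, L, P}.
Read 'x': {H, K, L, P} → {H, M, N, P}.
Read 'x': {H, M, N, P} → {M, N, P}.
Read 'y': {M, N, P} → {H, K, L, P}.
Read 'x': {H, K, L, P} → {H, M, N, P}.
Read 'x': {H, M, N, P} → {M, N, P}.
That set has 3 states.

3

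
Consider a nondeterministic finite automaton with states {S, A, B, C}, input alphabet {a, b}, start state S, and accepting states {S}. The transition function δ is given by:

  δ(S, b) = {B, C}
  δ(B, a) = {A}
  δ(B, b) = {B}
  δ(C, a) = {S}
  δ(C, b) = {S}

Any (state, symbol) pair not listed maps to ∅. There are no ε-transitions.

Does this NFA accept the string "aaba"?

No

Start in {S}.
Read 'a': S→∅; now ∅.
The set is empty and remains empty for the remaining 3 symbols.
The final set ∅ contains no accepting state.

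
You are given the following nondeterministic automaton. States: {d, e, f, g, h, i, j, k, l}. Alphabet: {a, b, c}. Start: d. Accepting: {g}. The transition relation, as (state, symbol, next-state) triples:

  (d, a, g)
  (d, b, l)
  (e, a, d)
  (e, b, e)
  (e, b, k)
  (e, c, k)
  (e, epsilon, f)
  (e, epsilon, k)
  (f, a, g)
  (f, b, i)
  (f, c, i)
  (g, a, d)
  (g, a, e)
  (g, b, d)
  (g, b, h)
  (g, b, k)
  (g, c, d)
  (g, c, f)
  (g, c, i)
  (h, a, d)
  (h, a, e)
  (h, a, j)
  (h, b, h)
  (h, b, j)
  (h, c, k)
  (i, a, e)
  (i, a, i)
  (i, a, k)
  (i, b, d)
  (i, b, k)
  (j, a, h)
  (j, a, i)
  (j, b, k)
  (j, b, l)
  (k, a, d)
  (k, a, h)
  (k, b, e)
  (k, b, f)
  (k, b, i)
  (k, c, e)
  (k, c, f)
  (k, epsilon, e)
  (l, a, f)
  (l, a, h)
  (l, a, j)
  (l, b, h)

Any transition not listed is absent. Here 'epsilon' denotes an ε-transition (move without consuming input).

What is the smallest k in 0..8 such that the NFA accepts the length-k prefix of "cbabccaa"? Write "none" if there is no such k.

Start in {d}.
Read 'c': {d} → ∅.
The set is empty and remains empty for the remaining 7 symbols.
No reachable set along the way intersects F.

none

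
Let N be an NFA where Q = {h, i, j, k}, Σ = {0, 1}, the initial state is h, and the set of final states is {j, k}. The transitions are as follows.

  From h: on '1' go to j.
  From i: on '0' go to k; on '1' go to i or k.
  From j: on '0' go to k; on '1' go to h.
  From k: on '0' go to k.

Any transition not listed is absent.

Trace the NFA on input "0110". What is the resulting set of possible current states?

Start in {h}.
Read '0': {h} → ∅.
The set is empty and remains empty for the remaining 3 symbols.

∅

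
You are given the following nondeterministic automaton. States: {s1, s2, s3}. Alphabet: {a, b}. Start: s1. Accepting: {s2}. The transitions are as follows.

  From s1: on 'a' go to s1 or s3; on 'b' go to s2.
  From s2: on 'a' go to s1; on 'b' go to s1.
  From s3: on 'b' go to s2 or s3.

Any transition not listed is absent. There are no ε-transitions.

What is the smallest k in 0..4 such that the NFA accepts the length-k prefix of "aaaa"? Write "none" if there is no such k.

Start in {s1}.
Read 'a': {s1} → {s1, s3}.
Read 'a': {s1, s3} → {s1, s3}.
Read 'a': {s1, s3} → {s1, s3}.
Read 'a': {s1, s3} → {s1, s3}.
No reachable set along the way intersects F.

none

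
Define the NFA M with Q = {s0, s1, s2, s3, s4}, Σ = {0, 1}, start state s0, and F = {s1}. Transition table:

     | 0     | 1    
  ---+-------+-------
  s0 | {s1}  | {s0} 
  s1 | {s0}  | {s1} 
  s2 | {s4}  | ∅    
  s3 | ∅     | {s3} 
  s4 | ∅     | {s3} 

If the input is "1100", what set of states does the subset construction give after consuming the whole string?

{s0}

Start in {s0}.
Read '1': s0→{s0}; now {s0}.
Read '1': s0→{s0}; now {s0}.
Read '0': s0→{s1}; now {s1}.
Read '0': s1→{s0}; now {s0}.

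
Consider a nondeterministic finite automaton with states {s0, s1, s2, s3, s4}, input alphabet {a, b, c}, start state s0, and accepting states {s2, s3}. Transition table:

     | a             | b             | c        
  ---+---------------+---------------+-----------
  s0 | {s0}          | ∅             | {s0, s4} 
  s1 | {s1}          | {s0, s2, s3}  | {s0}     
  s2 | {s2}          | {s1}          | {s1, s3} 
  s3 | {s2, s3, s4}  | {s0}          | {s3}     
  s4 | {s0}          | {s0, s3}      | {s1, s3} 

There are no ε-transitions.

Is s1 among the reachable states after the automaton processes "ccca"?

Start in {s0}.
Read 'c': {s0} → {s0, s4}.
Read 'c': {s0, s4} → {s0, s1, s3, s4}.
Read 'c': {s0, s1, s3, s4} → {s0, s1, s3, s4}.
Read 'a': {s0, s1, s3, s4} → {s0, s1, s2, s3, s4}.
State s1 is in {s0, s1, s2, s3, s4}.

Yes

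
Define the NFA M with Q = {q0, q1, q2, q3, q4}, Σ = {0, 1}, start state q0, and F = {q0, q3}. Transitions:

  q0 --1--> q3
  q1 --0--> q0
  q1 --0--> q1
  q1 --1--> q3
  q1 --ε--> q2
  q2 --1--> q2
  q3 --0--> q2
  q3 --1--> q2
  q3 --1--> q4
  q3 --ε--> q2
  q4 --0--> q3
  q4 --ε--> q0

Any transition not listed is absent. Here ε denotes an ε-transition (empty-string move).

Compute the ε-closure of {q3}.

Begin with {q3}.
ε-move q3 → q2; add q2.

{q2, q3}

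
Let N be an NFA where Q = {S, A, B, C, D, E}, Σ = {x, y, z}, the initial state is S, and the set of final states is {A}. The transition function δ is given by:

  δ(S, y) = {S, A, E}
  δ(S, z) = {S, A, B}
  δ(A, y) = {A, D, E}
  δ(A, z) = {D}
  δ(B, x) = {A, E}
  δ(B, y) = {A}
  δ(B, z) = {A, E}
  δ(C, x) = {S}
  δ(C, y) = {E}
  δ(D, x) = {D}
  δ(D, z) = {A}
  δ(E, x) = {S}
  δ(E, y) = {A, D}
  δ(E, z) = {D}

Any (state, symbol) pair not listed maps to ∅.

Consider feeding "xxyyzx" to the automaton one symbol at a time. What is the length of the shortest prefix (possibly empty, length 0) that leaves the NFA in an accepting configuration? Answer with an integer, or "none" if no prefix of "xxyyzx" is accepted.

Start in {S}.
Read 'x': S→∅; now ∅.
The set is empty and remains empty for the remaining 5 symbols.
No reachable set along the way intersects F.

none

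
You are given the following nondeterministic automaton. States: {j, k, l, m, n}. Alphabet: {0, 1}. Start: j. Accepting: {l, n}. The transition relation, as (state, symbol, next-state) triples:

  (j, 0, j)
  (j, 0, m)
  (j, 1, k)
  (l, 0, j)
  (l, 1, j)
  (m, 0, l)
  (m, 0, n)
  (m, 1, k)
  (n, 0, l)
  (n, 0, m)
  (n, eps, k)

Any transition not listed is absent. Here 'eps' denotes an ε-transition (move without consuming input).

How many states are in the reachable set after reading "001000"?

5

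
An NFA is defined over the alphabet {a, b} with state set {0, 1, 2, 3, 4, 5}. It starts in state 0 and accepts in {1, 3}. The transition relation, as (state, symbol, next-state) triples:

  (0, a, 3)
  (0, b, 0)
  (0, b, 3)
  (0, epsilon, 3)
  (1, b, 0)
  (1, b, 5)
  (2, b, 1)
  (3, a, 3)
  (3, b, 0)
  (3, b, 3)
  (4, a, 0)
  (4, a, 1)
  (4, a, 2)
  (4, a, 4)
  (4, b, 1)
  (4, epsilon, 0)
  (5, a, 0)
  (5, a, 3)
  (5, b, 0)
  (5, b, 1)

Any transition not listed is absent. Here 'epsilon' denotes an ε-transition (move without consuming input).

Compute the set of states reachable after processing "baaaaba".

{3}

Start: ε-closure({0}) = {0, 3}.
Read 'b': {0, 3} → {0, 3}.
Read 'a': {0, 3} → {3}.
Read 'a': {3} → {3}.
Read 'a': {3} → {3}.
Read 'a': {3} → {3}.
Read 'b': {3} → {0, 3}.
Read 'a': {0, 3} → {3}.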